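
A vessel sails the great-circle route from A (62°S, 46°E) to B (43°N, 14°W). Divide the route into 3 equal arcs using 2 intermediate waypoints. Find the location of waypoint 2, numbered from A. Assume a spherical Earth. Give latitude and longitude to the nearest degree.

≈ (7°N, 2°E)

The haversine formula gives a central angle δ ≈ 2.016 rad (115.5°) between the endpoints.
Interpolate at f = 2/3 with slerp weights a = sin((1−f)δ)/sin δ ≈ 0.690, b = sin(fδ)/sin δ ≈ 1.080.
p = a·p₁ + b·p₂ ≈ (0.991, 0.042, 0.127); φ = arcsin(p_z) ≈ 7.31°, λ = atan2(p_y, p_x) ≈ 2.42°.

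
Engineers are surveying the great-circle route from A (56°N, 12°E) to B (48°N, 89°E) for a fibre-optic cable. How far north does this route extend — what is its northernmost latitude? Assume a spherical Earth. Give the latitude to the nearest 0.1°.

The great circle lies in the plane with unit normal n̂ = (p₁ × p₂)/|p₁ × p₂|.
Here n̂_z ≈ +0.511; the vertex latitude is φ_max = arccos|n̂_z| ≈ 59.3°.
Check via Clairaut: cos φ_max = |cos φ₁| · sin C = cos(56.0°)·sin(66.0°) ≈ 0.511, again giving ≈ 59.3°.

≈ 59.3°N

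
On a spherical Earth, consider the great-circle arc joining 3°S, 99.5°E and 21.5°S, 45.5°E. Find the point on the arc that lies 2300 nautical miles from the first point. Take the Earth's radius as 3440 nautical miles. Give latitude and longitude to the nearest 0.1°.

≈ 17.1°S, 63.2°E

Write both endpoints as unit vectors p₁, p₂ with components (cos φ cos λ, cos φ sin λ, sin φ).
The central angle between the endpoints is δ = arccos(p₁·p₂) ≈ 0.970 rad (55.6°). The total great-circle distance is δ·R ≈ 0.970 × 3440 ≈ 3337 nmi, so the target fraction is f = 2300/3337 ≈ 0.689.
Interpolate at f ≈ 0.689 with slerp weights a = sin((1−f)δ)/sin δ ≈ 0.360, b = sin(fδ)/sin δ ≈ 0.751.
p = a·p₁ + b·p₂ ≈ (0.431, 0.853, -0.294); φ = arcsin(p_z) ≈ -17.11°, λ = atan2(p_y, p_x) ≈ 63.21°.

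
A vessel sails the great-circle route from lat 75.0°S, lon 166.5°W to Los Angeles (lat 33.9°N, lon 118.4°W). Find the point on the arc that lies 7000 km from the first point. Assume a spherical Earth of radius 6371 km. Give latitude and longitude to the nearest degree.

The haversine formula gives a central angle δ ≈ 1.977 rad (113.3°) between the endpoints. The total great-circle distance is δ·R ≈ 1.977 × 6371 ≈ 12597 km, so the target fraction is f = 7000/12597 ≈ 0.556.
Interpolate at f ≈ 0.556 with slerp weights a = sin((1−f)δ)/sin δ ≈ 0.838, b = sin(fδ)/sin δ ≈ 0.970.
p = a·p₁ + b·p₂ ≈ (-0.594, -0.759, -0.269); φ = arcsin(p_z) ≈ -15.58°, λ = atan2(p_y, p_x) ≈ -128.05°.

≈ lat 16°S, lon 128°W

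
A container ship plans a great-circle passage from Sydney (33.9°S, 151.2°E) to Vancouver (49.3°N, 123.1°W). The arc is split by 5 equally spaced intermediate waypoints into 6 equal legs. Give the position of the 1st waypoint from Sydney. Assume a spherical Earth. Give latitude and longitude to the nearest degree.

≈ (20°S, 165°E)

Convert each endpoint to a unit vector on the sphere (x = cos φ cos λ, y = cos φ sin λ, z = sin φ).
The central angle between the endpoints is δ = arccos(p₁·p₂) ≈ 1.963 rad (112.5°).
Interpolate at f = 1/6 with slerp weights a = sin((1−f)δ)/sin δ ≈ 1.080, b = sin(fδ)/sin δ ≈ 0.348.
p = a·p₁ + b·p₂ ≈ (-0.909, 0.242, -0.339); φ = arcsin(p_z) ≈ -19.79°, λ = atan2(p_y, p_x) ≈ 165.11°.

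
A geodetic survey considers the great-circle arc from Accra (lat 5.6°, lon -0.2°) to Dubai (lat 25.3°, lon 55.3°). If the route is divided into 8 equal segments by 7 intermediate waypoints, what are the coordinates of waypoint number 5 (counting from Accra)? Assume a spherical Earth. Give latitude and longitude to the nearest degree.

Convert each endpoint to a unit vector on the sphere (x = cos φ cos λ, y = cos φ sin λ, z = sin φ).
The central angle between the endpoints is δ = arccos(p₁·p₂) ≈ 0.987 rad (56.5°).
Interpolate at f = 5/8 with slerp weights a = sin((1−f)δ)/sin δ ≈ 0.434, b = sin(fδ)/sin δ ≈ 0.693.
p = a·p₁ + b·p₂ ≈ (0.788, 0.514, 0.339); φ = arcsin(p_z) ≈ 19.79°, λ = atan2(p_y, p_x) ≈ 33.10°.

≈ lat 20°, lon 33°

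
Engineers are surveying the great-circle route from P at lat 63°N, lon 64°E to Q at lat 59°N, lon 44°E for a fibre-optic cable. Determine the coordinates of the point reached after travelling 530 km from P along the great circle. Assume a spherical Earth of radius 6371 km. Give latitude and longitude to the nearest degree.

≈ lat 62°N, lon 54°E

Convert each endpoint to a unit vector on the sphere (x = cos φ cos λ, y = cos φ sin λ, z = sin φ).
The central angle between the endpoints is δ = arccos(p₁·p₂) ≈ 0.182 rad (10.4°). The total great-circle distance is δ·R ≈ 0.182 × 6371 ≈ 1160 km, so the target fraction is f = 530/1160 ≈ 0.457.
Interpolate at f ≈ 0.457 with slerp weights a = sin((1−f)δ)/sin δ ≈ 0.545, b = sin(fδ)/sin δ ≈ 0.459.
p = a·p₁ + b·p₂ ≈ (0.279, 0.387, 0.879); φ = arcsin(p_z) ≈ 61.54°, λ = atan2(p_y, p_x) ≈ 54.24°.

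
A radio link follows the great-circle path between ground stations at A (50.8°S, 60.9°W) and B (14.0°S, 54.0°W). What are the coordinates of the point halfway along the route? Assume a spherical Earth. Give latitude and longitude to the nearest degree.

≈ (32°S, 57°W)

Write both endpoints as unit vectors p₁, p₂ with components (cos φ cos λ, cos φ sin λ, sin φ).
The central angle between the endpoints is δ = arccos(p₁·p₂) ≈ 0.650 rad (37.2°).
Interpolate at f = 1/2 with slerp weights a = sin((1−f)δ)/sin δ ≈ 0.528, b = sin(fδ)/sin δ ≈ 0.528.
p = a·p₁ + b·p₂ ≈ (0.463, -0.706, -0.536); φ = arcsin(p_z) ≈ -32.44°, λ = atan2(p_y, p_x) ≈ -56.72°.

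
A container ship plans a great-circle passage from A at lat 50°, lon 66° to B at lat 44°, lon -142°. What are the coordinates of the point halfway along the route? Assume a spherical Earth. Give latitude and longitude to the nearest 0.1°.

≈ lat 77.0°, lon 154.7°

Write both endpoints as unit vectors p₁, p₂ with components (cos φ cos λ, cos φ sin λ, sin φ).
The central angle between the endpoints is δ = arccos(p₁·p₂) ≈ 1.447 rad (82.9°).
Interpolate at f = 1/2 with slerp weights a = sin((1−f)δ)/sin δ ≈ 0.667, b = sin(fδ)/sin δ ≈ 0.667.
p = a·p₁ + b·p₂ ≈ (-0.204, 0.096, 0.974); φ = arcsin(p_z) ≈ 76.98°, λ = atan2(p_y, p_x) ≈ 154.70°.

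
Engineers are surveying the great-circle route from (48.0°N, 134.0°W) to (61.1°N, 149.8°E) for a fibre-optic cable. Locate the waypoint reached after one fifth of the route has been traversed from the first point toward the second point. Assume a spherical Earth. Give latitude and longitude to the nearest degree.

≈ (54°N, 144°W)

Convert each endpoint to a unit vector on the sphere (x = cos φ cos λ, y = cos φ sin λ, z = sin φ).
The central angle between the endpoints is δ = arccos(p₁·p₂) ≈ 0.756 rad (43.3°).
Interpolate at f = 1/5 with slerp weights a = sin((1−f)δ)/sin δ ≈ 0.829, b = sin(fδ)/sin δ ≈ 0.220.
p = a·p₁ + b·p₂ ≈ (-0.477, -0.346, 0.808); φ = arcsin(p_z) ≈ 53.92°, λ = atan2(p_y, p_x) ≈ -144.08°.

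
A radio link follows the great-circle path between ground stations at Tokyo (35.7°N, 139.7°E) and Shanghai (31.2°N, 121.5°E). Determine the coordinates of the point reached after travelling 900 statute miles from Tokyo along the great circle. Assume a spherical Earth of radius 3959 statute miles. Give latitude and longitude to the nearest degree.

Write both endpoints as unit vectors p₁, p₂ with components (cos φ cos λ, cos φ sin λ, sin φ).
The central angle between the endpoints is δ = arccos(p₁·p₂) ≈ 0.276 rad (15.8°). The total great-circle distance is δ·R ≈ 0.276 × 3959 ≈ 1092 mi, so the target fraction is f = 900/1092 ≈ 0.824.
Interpolate at f ≈ 0.824 with slerp weights a = sin((1−f)δ)/sin δ ≈ 0.178, b = sin(fδ)/sin δ ≈ 0.827.
p = a·p₁ + b·p₂ ≈ (-0.480, 0.697, 0.533); φ = arcsin(p_z) ≈ 32.18°, λ = atan2(p_y, p_x) ≈ 124.56°.

≈ (32°N, 125°E)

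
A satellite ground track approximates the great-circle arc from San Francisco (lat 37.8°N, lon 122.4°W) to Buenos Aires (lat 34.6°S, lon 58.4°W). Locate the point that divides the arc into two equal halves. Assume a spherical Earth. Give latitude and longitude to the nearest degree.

Write both endpoints as unit vectors p₁, p₂ with components (cos φ cos λ, cos φ sin λ, sin φ).
The central angle between the endpoints is δ = arccos(p₁·p₂) ≈ 1.634 rad (93.6°).
Interpolate at f = 1/2 with slerp weights a = sin((1−f)δ)/sin δ ≈ 0.730, b = sin(fδ)/sin δ ≈ 0.730.
p = a·p₁ + b·p₂ ≈ (0.006, -0.999, 0.033); φ = arcsin(p_z) ≈ 1.89°, λ = atan2(p_y, p_x) ≈ -89.67°.

≈ lat 2°N, lon 90°W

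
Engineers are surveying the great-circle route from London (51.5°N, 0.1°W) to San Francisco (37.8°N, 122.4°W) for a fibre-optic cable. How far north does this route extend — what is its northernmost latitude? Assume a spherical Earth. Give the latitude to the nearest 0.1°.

≈ 64.8°N

The great circle lies in the plane with unit normal n̂ = (p₁ × p₂)/|p₁ × p₂|.
Here n̂_z ≈ -0.426; the vertex latitude is φ_max = arccos|n̂_z| ≈ 64.8°.
Check via Clairaut: cos φ_max = |cos φ₁| · sin C = cos(51.5°)·sin(43.2°) ≈ 0.426, again giving ≈ 64.8°.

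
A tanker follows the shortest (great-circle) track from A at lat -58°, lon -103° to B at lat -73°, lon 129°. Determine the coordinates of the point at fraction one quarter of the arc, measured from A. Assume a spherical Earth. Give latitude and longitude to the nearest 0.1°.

Convert each endpoint to a unit vector on the sphere (x = cos φ cos λ, y = cos φ sin λ, z = sin φ).
The central angle between the endpoints is δ = arccos(p₁·p₂) ≈ 0.773 rad (44.3°).
Interpolate at f = 1/4 with slerp weights a = sin((1−f)δ)/sin δ ≈ 0.785, b = sin(fδ)/sin δ ≈ 0.275.
p = a·p₁ + b·p₂ ≈ (-0.144, -0.343, -0.928); φ = arcsin(p_z) ≈ -68.18°, λ = atan2(p_y, p_x) ≈ -112.82°.

≈ lat -68.2°, lon -112.8°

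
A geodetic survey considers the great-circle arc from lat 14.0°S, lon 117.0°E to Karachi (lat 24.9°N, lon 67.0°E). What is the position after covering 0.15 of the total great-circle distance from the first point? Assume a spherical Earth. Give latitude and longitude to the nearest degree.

Write both endpoints as unit vectors p₁, p₂ with components (cos φ cos λ, cos φ sin λ, sin φ).
The central angle between the endpoints is δ = arccos(p₁·p₂) ≈ 1.088 rad (62.4°).
Interpolate at f = 0.15 with slerp weights a = sin((1−f)δ)/sin δ ≈ 0.902, b = sin(fδ)/sin δ ≈ 0.183.
p = a·p₁ + b·p₂ ≈ (-0.332, 0.933, -0.141); φ = arcsin(p_z) ≈ -8.10°, λ = atan2(p_y, p_x) ≈ 109.60°.

≈ lat 8°S, lon 110°E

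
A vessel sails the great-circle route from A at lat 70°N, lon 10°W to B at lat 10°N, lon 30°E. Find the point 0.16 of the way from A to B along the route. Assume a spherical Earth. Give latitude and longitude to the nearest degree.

≈ lat 62°N, lon 5°E

From cos δ = sin φ₁ sin φ₂ + cos φ₁ cos φ₂ cos Δλ, the central angle is δ ≈ 1.136 rad (65.1°).
Interpolate at f = 0.16 with slerp weights a = sin((1−f)δ)/sin δ ≈ 0.900, b = sin(fδ)/sin δ ≈ 0.199.
p = a·p₁ + b·p₂ ≈ (0.473, 0.045, 0.880); φ = arcsin(p_z) ≈ 61.63°, λ = atan2(p_y, p_x) ≈ 5.40°.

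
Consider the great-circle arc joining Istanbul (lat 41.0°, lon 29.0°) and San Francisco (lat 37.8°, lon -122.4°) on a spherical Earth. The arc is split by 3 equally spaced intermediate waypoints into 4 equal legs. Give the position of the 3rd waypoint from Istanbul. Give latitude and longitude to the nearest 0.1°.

Convert each endpoint to a unit vector on the sphere (x = cos φ cos λ, y = cos φ sin λ, z = sin φ).
The central angle between the endpoints is δ = arccos(p₁·p₂) ≈ 1.693 rad (97.0°).
Interpolate at f = 3/4 with slerp weights a = sin((1−f)δ)/sin δ ≈ 0.414, b = sin(fδ)/sin δ ≈ 0.962.
p = a·p₁ + b·p₂ ≈ (-0.134, -0.490, 0.861); φ = arcsin(p_z) ≈ 59.44°, λ = atan2(p_y, p_x) ≈ -105.31°.

≈ lat 59.4°, lon -105.3°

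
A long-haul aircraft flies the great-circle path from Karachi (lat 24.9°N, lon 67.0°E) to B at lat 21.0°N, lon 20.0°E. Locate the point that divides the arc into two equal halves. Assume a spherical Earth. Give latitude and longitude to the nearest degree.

Write both endpoints as unit vectors p₁, p₂ with components (cos φ cos λ, cos φ sin λ, sin φ).
The central angle between the endpoints is δ = arccos(p₁·p₂) ≈ 0.755 rad (43.2°).
Interpolate at f = 1/2 with slerp weights a = sin((1−f)δ)/sin δ ≈ 0.538, b = sin(fδ)/sin δ ≈ 0.538.
p = a·p₁ + b·p₂ ≈ (0.662, 0.621, 0.419); φ = arcsin(p_z) ≈ 24.78°, λ = atan2(p_y, p_x) ≈ 43.14°.

≈ lat 25°N, lon 43°E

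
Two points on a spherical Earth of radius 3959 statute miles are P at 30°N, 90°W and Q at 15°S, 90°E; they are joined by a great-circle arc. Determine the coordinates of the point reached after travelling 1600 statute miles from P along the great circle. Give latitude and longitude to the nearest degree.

≈ 53°N, 90°W

Convert each endpoint to a unit vector on the sphere (x = cos φ cos λ, y = cos φ sin λ, z = sin φ).
The central angle between the endpoints is δ = arccos(p₁·p₂) ≈ 2.880 rad (165.0°). The total great-circle distance is δ·R ≈ 2.880 × 3959 ≈ 11401 mi, so the target fraction is f = 1600/11401 ≈ 0.140.
Interpolate at f ≈ 0.140 with slerp weights a = sin((1−f)δ)/sin δ ≈ 2.387, b = sin(fδ)/sin δ ≈ 1.519.
p = a·p₁ + b·p₂ ≈ (0.000, -0.600, 0.800); φ = arcsin(p_z) ≈ 53.16°, λ = atan2(p_y, p_x) ≈ -90.00°.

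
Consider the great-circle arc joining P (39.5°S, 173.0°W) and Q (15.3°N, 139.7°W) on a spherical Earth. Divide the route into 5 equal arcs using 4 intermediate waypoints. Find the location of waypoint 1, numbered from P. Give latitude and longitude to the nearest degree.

Convert each endpoint to a unit vector on the sphere (x = cos φ cos λ, y = cos φ sin λ, z = sin φ).
The central angle between the endpoints is δ = arccos(p₁·p₂) ≈ 1.099 rad (63.0°).
Interpolate at f = 1/5 with slerp weights a = sin((1−f)δ)/sin δ ≈ 0.865, b = sin(fδ)/sin δ ≈ 0.245.
p = a·p₁ + b·p₂ ≈ (-0.842, -0.234, -0.485); φ = arcsin(p_z) ≈ -29.04°, λ = atan2(p_y, p_x) ≈ -164.47°.

≈ (29°S, 164°W)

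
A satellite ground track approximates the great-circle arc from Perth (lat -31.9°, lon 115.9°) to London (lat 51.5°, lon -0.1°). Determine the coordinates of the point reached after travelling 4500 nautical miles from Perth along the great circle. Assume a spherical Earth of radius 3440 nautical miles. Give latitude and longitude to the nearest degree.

≈ lat 25°, lon 65°

Convert each endpoint to a unit vector on the sphere (x = cos φ cos λ, y = cos φ sin λ, z = sin φ).
The central angle between the endpoints is δ = arccos(p₁·p₂) ≈ 2.272 rad (130.2°). The total great-circle distance is δ·R ≈ 2.272 × 3440 ≈ 7816 nmi, so the target fraction is f = 4500/7816 ≈ 0.576.
Interpolate at f ≈ 0.576 with slerp weights a = sin((1−f)δ)/sin δ ≈ 1.075, b = sin(fδ)/sin δ ≈ 1.264.
p = a·p₁ + b·p₂ ≈ (0.388, 0.820, 0.421); φ = arcsin(p_z) ≈ 24.90°, λ = atan2(p_y, p_x) ≈ 64.66°.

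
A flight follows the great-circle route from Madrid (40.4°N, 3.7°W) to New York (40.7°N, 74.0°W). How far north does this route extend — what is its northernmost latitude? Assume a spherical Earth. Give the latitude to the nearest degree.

The great circle lies in the plane with unit normal n̂ = (p₁ × p₂)/|p₁ × p₂|.
Here n̂_z ≈ -0.691; the vertex latitude is φ_max = arccos|n̂_z| ≈ 46.3°.

≈ 46°N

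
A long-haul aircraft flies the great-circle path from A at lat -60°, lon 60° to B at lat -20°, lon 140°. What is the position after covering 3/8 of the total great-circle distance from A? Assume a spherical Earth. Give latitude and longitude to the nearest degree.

Write both endpoints as unit vectors p₁, p₂ with components (cos φ cos λ, cos φ sin λ, sin φ).
The central angle between the endpoints is δ = arccos(p₁·p₂) ≈ 1.183 rad (67.8°).
Interpolate at f = 3/8 with slerp weights a = sin((1−f)δ)/sin δ ≈ 0.728, b = sin(fδ)/sin δ ≈ 0.464.
p = a·p₁ + b·p₂ ≈ (-0.152, 0.595, -0.789); φ = arcsin(p_z) ≈ -52.09°, λ = atan2(p_y, p_x) ≈ 104.31°.

≈ lat -52°, lon 104°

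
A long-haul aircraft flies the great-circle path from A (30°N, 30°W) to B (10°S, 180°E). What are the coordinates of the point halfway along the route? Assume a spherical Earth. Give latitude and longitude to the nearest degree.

From cos δ = sin φ₁ sin φ₂ + cos φ₁ cos φ₂ cos Δλ, the central angle is δ ≈ 2.542 rad (145.6°).
Interpolate at f = 1/2 with slerp weights a = sin((1−f)δ)/sin δ ≈ 1.692, b = sin(fδ)/sin δ ≈ 1.692.
p = a·p₁ + b·p₂ ≈ (-0.397, -0.733, 0.552); φ = arcsin(p_z) ≈ 33.53°, λ = atan2(p_y, p_x) ≈ -118.47°.

≈ (34°N, 118°W)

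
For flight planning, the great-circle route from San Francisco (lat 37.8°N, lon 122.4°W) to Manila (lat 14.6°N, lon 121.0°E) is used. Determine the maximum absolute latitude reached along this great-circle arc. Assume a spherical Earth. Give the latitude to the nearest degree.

≈ 46°N

The great circle lies in the plane with unit normal n̂ = (p₁ × p₂)/|p₁ × p₂|.
Here n̂_z ≈ -0.696; the vertex latitude is φ_max = arccos|n̂_z| ≈ 45.9°.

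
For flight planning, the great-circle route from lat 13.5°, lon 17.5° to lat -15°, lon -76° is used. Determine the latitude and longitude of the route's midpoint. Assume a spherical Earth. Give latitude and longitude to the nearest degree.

The haversine formula gives a central angle δ ≈ 1.689 rad (96.8°) between the endpoints.
Interpolate at f = 1/2 with slerp weights a = sin((1−f)δ)/sin δ ≈ 0.753, b = sin(fδ)/sin δ ≈ 0.753.
p = a·p₁ + b·p₂ ≈ (0.874, -0.485, -0.019); φ = arcsin(p_z) ≈ -1.09°, λ = atan2(p_y, p_x) ≈ -29.05°.

≈ lat -1°, lon -29°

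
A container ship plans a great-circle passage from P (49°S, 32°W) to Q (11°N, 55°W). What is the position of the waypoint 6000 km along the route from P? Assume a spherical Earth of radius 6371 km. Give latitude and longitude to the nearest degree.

≈ (2°N, 52°W)

Write both endpoints as unit vectors p₁, p₂ with components (cos φ cos λ, cos φ sin λ, sin φ).
The central angle between the endpoints is δ = arccos(p₁·p₂) ≈ 1.105 rad (63.3°). The total great-circle distance is δ·R ≈ 1.105 × 6371 ≈ 7042 km, so the target fraction is f = 6000/7042 ≈ 0.852.
Interpolate at f ≈ 0.852 with slerp weights a = sin((1−f)δ)/sin δ ≈ 0.182, b = sin(fδ)/sin δ ≈ 0.905.
p = a·p₁ + b·p₂ ≈ (0.611, -0.791, 0.035); φ = arcsin(p_z) ≈ 2.01°, λ = atan2(p_y, p_x) ≈ -52.32°.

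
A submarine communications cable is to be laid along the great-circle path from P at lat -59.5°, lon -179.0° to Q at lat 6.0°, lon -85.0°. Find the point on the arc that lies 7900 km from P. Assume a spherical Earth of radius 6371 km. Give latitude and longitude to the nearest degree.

Write both endpoints as unit vectors p₁, p₂ with components (cos φ cos λ, cos φ sin λ, sin φ).
The central angle between the endpoints is δ = arccos(p₁·p₂) ≈ 1.696 rad (97.2°). The total great-circle distance is δ·R ≈ 1.696 × 6371 ≈ 10808 km, so the target fraction is f = 7900/10808 ≈ 0.731.
Interpolate at f ≈ 0.731 with slerp weights a = sin((1−f)δ)/sin δ ≈ 0.444, b = sin(fδ)/sin δ ≈ 0.953.
p = a·p₁ + b·p₂ ≈ (-0.143, -0.948, -0.283); φ = arcsin(p_z) ≈ -16.45°, λ = atan2(p_y, p_x) ≈ -98.56°.

≈ lat -16°, lon -99°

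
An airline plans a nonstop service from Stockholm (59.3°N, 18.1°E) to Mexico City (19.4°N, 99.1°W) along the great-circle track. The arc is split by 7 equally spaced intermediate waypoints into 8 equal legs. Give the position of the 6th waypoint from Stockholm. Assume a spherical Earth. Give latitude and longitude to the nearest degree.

≈ 38°N, 87°W

Write both endpoints as unit vectors p₁, p₂ with components (cos φ cos λ, cos φ sin λ, sin φ).
The central angle between the endpoints is δ = arccos(p₁·p₂) ≈ 1.505 rad (86.2°).
Interpolate at f = 6/8 with slerp weights a = sin((1−f)δ)/sin δ ≈ 0.368, b = sin(fδ)/sin δ ≈ 0.906.
p = a·p₁ + b·p₂ ≈ (0.044, -0.785, 0.618); φ = arcsin(p_z) ≈ 38.14°, λ = atan2(p_y, p_x) ≈ -86.82°.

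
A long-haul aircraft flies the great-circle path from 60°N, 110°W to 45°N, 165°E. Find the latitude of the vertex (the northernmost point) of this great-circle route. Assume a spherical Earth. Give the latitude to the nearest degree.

≈ 63°N

The great circle lies in the plane with unit normal n̂ = (p₁ × p₂)/|p₁ × p₂|.
Here n̂_z ≈ -0.460; the vertex latitude is φ_max = arccos|n̂_z| ≈ 62.6°.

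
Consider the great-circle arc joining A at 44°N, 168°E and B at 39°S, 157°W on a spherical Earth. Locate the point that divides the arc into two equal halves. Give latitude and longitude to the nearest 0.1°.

≈ 2.6°N, 173.8°W

Convert each endpoint to a unit vector on the sphere (x = cos φ cos λ, y = cos φ sin λ, z = sin φ).
The central angle between the endpoints is δ = arccos(p₁·p₂) ≈ 1.550 rad (88.8°).
Interpolate at f = 1/2 with slerp weights a = sin((1−f)δ)/sin δ ≈ 0.700, b = sin(fδ)/sin δ ≈ 0.700.
p = a·p₁ + b·p₂ ≈ (-0.993, -0.108, 0.046); φ = arcsin(p_z) ≈ 2.62°, λ = atan2(p_y, p_x) ≈ -173.80°.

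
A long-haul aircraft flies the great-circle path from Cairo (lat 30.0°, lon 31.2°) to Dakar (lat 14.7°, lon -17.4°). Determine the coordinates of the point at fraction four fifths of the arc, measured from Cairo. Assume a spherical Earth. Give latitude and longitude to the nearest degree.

≈ lat 19°, lon -9°

Convert each endpoint to a unit vector on the sphere (x = cos φ cos λ, y = cos φ sin λ, z = sin φ).
The central angle between the endpoints is δ = arccos(p₁·p₂) ≈ 0.822 rad (47.1°).
Interpolate at f = 4/5 with slerp weights a = sin((1−f)δ)/sin δ ≈ 0.223, b = sin(fδ)/sin δ ≈ 0.834.
p = a·p₁ + b·p₂ ≈ (0.936, -0.141, 0.323); φ = arcsin(p_z) ≈ 18.87°, λ = atan2(p_y, p_x) ≈ -8.58°.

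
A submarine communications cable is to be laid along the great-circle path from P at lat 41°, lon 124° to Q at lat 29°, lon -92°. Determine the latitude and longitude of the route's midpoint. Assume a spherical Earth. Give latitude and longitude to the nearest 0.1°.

≈ lat 65.7°, lon -151.2°

Convert each endpoint to a unit vector on the sphere (x = cos φ cos λ, y = cos φ sin λ, z = sin φ).
The central angle between the endpoints is δ = arccos(p₁·p₂) ≈ 1.788 rad (102.5°).
Interpolate at f = 1/2 with slerp weights a = sin((1−f)δ)/sin δ ≈ 0.799, b = sin(fδ)/sin δ ≈ 0.799.
p = a·p₁ + b·p₂ ≈ (-0.361, -0.198, 0.911); φ = arcsin(p_z) ≈ 65.65°, λ = atan2(p_y, p_x) ≈ -151.24°.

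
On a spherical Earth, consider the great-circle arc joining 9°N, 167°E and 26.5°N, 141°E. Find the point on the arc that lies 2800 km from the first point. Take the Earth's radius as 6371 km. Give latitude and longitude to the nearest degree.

≈ 24°N, 146°E

Write both endpoints as unit vectors p₁, p₂ with components (cos φ cos λ, cos φ sin λ, sin φ).
The central angle between the endpoints is δ = arccos(p₁·p₂) ≈ 0.527 rad (30.2°). The total great-circle distance is δ·R ≈ 0.527 × 6371 ≈ 3358 km, so the target fraction is f = 2800/3358 ≈ 0.834.
Interpolate at f ≈ 0.834 with slerp weights a = sin((1−f)δ)/sin δ ≈ 0.174, b = sin(fδ)/sin δ ≈ 0.846.
p = a·p₁ + b·p₂ ≈ (-0.756, 0.515, 0.405); φ = arcsin(p_z) ≈ 23.87°, λ = atan2(p_y, p_x) ≈ 145.72°.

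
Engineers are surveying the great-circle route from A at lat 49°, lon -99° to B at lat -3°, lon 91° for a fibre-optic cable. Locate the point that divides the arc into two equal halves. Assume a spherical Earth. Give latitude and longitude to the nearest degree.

The haversine formula gives a central angle δ ≈ 2.325 rad (133.2°) between the endpoints.
Interpolate at f = 1/2 with slerp weights a = sin((1−f)δ)/sin δ ≈ 1.259, b = sin(fδ)/sin δ ≈ 1.259.
p = a·p₁ + b·p₂ ≈ (-0.151, 0.441, 0.884); φ = arcsin(p_z) ≈ 62.19°, λ = atan2(p_y, p_x) ≈ 108.91°.

≈ lat 62°, lon 109°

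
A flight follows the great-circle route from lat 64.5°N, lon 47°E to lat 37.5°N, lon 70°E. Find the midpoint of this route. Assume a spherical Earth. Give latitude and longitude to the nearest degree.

Convert each endpoint to a unit vector on the sphere (x = cos φ cos λ, y = cos φ sin λ, z = sin φ).
The central angle between the endpoints is δ = arccos(p₁·p₂) ≈ 0.528 rad (30.2°).
Interpolate at f = 1/2 with slerp weights a = sin((1−f)δ)/sin δ ≈ 0.518, b = sin(fδ)/sin δ ≈ 0.518.
p = a·p₁ + b·p₂ ≈ (0.293, 0.549, 0.783); φ = arcsin(p_z) ≈ 51.52°, λ = atan2(p_y, p_x) ≈ 61.95°.

≈ lat 52°N, lon 62°E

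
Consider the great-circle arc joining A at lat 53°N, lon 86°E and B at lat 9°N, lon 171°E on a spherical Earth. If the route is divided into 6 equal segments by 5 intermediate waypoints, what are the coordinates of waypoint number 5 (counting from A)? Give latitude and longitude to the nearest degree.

Write both endpoints as unit vectors p₁, p₂ with components (cos φ cos λ, cos φ sin λ, sin φ).
The central angle between the endpoints is δ = arccos(p₁·p₂) ≈ 1.393 rad (79.8°).
Interpolate at f = 5/6 with slerp weights a = sin((1−f)δ)/sin δ ≈ 0.234, b = sin(fδ)/sin δ ≈ 0.932.
p = a·p₁ + b·p₂ ≈ (-0.899, 0.284, 0.332); φ = arcsin(p_z) ≈ 19.42°, λ = atan2(p_y, p_x) ≈ 162.45°.

≈ lat 19°N, lon 162°E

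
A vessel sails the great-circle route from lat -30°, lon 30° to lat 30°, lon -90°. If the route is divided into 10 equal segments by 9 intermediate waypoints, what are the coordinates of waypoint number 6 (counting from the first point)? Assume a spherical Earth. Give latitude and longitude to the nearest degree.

Write both endpoints as unit vectors p₁, p₂ with components (cos φ cos λ, cos φ sin λ, sin φ).
The central angle between the endpoints is δ = arccos(p₁·p₂) ≈ 2.246 rad (128.7°).
Interpolate at f = 6/10 with slerp weights a = sin((1−f)δ)/sin δ ≈ 1.002, b = sin(fδ)/sin δ ≈ 1.249.
p = a·p₁ + b·p₂ ≈ (0.752, -0.648, 0.124); φ = arcsin(p_z) ≈ 7.10°, λ = atan2(p_y, p_x) ≈ -40.76°.

≈ lat 7°, lon -41°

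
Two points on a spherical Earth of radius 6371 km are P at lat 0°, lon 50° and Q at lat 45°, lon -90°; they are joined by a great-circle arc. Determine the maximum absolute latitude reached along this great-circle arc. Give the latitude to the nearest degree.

≈ 57°

The great circle lies in the plane with unit normal n̂ = (p₁ × p₂)/|p₁ × p₂|.
Here n̂_z ≈ -0.541; the vertex latitude is φ_max = arccos|n̂_z| ≈ 57.3°.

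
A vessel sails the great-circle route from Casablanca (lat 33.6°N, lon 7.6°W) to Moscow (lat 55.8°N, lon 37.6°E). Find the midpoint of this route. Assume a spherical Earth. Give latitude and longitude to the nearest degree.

≈ lat 47°N, lon 10°E

From cos δ = sin φ₁ sin φ₂ + cos φ₁ cos φ₂ cos Δλ, the central angle is δ ≈ 0.664 rad (38.0°).
Interpolate at f = 1/2 with slerp weights a = sin((1−f)δ)/sin δ ≈ 0.529, b = sin(fδ)/sin δ ≈ 0.529.
p = a·p₁ + b·p₂ ≈ (0.672, 0.123, 0.730); φ = arcsin(p_z) ≈ 46.89°, λ = atan2(p_y, p_x) ≈ 10.38°.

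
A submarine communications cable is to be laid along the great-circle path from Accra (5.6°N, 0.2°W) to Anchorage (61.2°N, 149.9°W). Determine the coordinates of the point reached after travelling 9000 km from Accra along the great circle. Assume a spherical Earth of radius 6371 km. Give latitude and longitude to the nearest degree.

Convert each endpoint to a unit vector on the sphere (x = cos φ cos λ, y = cos φ sin λ, z = sin φ).
The central angle between the endpoints is δ = arccos(p₁·p₂) ≈ 1.905 rad (109.2°). The total great-circle distance is δ·R ≈ 1.905 × 6371 ≈ 12140 km, so the target fraction is f = 9000/12140 ≈ 0.741.
Interpolate at f ≈ 0.741 with slerp weights a = sin((1−f)δ)/sin δ ≈ 0.501, b = sin(fδ)/sin δ ≈ 1.046.
p = a·p₁ + b·p₂ ≈ (0.063, -0.254, 0.965); φ = arcsin(p_z) ≈ 74.81°, λ = atan2(p_y, p_x) ≈ -76.15°.

≈ 75°N, 76°W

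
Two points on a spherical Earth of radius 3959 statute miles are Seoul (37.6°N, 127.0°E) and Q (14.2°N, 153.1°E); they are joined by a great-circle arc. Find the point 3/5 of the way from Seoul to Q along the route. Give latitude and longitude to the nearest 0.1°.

From cos δ = sin φ₁ sin φ₂ + cos φ₁ cos φ₂ cos Δλ, the central angle is δ ≈ 0.575 rad (32.9°).
Interpolate at f = 3/5 with slerp weights a = sin((1−f)δ)/sin δ ≈ 0.419, b = sin(fδ)/sin δ ≈ 0.622.
p = a·p₁ + b·p₂ ≈ (-0.737, 0.538, 0.408); φ = arcsin(p_z) ≈ 24.10°, λ = atan2(p_y, p_x) ≈ 143.89°.

≈ (24.1°N, 143.9°E)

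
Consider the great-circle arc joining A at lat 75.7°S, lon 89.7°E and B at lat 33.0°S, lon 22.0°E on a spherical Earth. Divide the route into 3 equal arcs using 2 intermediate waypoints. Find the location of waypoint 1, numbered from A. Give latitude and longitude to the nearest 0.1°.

Write both endpoints as unit vectors p₁, p₂ with components (cos φ cos λ, cos φ sin λ, sin φ).
The central angle between the endpoints is δ = arccos(p₁·p₂) ≈ 0.919 rad (52.7°).
Interpolate at f = 1/3 with slerp weights a = sin((1−f)δ)/sin δ ≈ 0.723, b = sin(fδ)/sin δ ≈ 0.379.
p = a·p₁ + b·p₂ ≈ (0.296, 0.298, -0.908); φ = arcsin(p_z) ≈ -65.17°, λ = atan2(p_y, p_x) ≈ 45.19°.

≈ lat 65.2°S, lon 45.2°E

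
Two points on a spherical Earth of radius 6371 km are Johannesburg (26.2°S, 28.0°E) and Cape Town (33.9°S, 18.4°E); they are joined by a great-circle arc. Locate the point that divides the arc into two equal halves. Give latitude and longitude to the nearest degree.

From cos δ = sin φ₁ sin φ₂ + cos φ₁ cos φ₂ cos Δλ, the central angle is δ ≈ 0.198 rad (11.3°).
Interpolate at f = 1/2 with slerp weights a = sin((1−f)δ)/sin δ ≈ 0.502, b = sin(fδ)/sin δ ≈ 0.502.
p = a·p₁ + b·p₂ ≈ (0.794, 0.343, -0.502); φ = arcsin(p_z) ≈ -30.14°, λ = atan2(p_y, p_x) ≈ 23.39°.

≈ (30°S, 23°E)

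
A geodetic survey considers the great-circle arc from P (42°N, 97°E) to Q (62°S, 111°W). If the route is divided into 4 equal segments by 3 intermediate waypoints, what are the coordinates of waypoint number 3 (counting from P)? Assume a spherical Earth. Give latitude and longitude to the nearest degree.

Write both endpoints as unit vectors p₁, p₂ with components (cos φ cos λ, cos φ sin λ, sin φ).
The central angle between the endpoints is δ = arccos(p₁·p₂) ≈ 2.688 rad (154.0°).
Interpolate at f = 3/4 with slerp weights a = sin((1−f)δ)/sin δ ≈ 1.421, b = sin(fδ)/sin δ ≈ 2.059.
p = a·p₁ + b·p₂ ≈ (-0.475, 0.145, -0.868); φ = arcsin(p_z) ≈ -60.21°, λ = atan2(p_y, p_x) ≈ 163.01°.

≈ (60°S, 163°E)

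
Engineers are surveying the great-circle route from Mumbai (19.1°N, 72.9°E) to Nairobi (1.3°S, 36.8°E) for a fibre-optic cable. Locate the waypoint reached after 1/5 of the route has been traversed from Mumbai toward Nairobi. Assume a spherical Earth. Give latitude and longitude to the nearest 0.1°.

Convert each endpoint to a unit vector on the sphere (x = cos φ cos λ, y = cos φ sin λ, z = sin φ).
The central angle between the endpoints is δ = arccos(p₁·p₂) ≈ 0.714 rad (40.9°).
Interpolate at f = 1/5 with slerp weights a = sin((1−f)δ)/sin δ ≈ 0.826, b = sin(fδ)/sin δ ≈ 0.217.
p = a·p₁ + b·p₂ ≈ (0.403, 0.876, 0.265); φ = arcsin(p_z) ≈ 15.38°, λ = atan2(p_y, p_x) ≈ 65.27°.

≈ 15.4°N, 65.3°E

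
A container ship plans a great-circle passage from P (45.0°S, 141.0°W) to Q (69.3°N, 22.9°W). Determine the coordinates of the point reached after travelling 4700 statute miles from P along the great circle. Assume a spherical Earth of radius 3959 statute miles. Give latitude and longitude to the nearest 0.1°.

≈ (17.7°N, 112.0°W)

From cos δ = sin φ₁ sin φ₂ + cos φ₁ cos φ₂ cos Δλ, the central angle is δ ≈ 2.464 rad (141.2°). The total great-circle distance is δ·R ≈ 2.464 × 3959 ≈ 9756 mi, so the target fraction is f = 4700/9756 ≈ 0.482.
Interpolate at f ≈ 0.482 with slerp weights a = sin((1−f)δ)/sin δ ≈ 1.527, b = sin(fδ)/sin δ ≈ 1.479.
p = a·p₁ + b·p₂ ≈ (-0.357, -0.883, 0.304); φ = arcsin(p_z) ≈ 17.71°, λ = atan2(p_y, p_x) ≈ -112.04°.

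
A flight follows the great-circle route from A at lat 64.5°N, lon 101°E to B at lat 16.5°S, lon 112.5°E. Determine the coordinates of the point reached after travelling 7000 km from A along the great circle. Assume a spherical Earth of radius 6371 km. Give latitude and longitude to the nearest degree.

≈ lat 2°N, lon 111°E

Write both endpoints as unit vectors p₁, p₂ with components (cos φ cos λ, cos φ sin λ, sin φ).
The central angle between the endpoints is δ = arccos(p₁·p₂) ≈ 1.422 rad (81.5°). The total great-circle distance is δ·R ≈ 1.422 × 6371 ≈ 9060 km, so the target fraction is f = 7000/9060 ≈ 0.773.
Interpolate at f ≈ 0.773 with slerp weights a = sin((1−f)δ)/sin δ ≈ 0.321, b = sin(fδ)/sin δ ≈ 0.901.
p = a·p₁ + b·p₂ ≈ (-0.357, 0.934, 0.034); φ = arcsin(p_z) ≈ 1.96°, λ = atan2(p_y, p_x) ≈ 110.92°.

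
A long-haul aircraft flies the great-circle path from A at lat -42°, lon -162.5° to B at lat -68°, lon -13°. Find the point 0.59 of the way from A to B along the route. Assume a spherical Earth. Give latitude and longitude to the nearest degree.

≈ lat -78°, lon -121°

From cos δ = sin φ₁ sin φ₂ + cos φ₁ cos φ₂ cos Δλ, the central angle is δ ≈ 1.180 rad (67.6°).
Interpolate at f = 0.59 with slerp weights a = sin((1−f)δ)/sin δ ≈ 0.503, b = sin(fδ)/sin δ ≈ 0.694.
p = a·p₁ + b·p₂ ≈ (-0.103, -0.171, -0.980); φ = arcsin(p_z) ≈ -78.48°, λ = atan2(p_y, p_x) ≈ -121.18°.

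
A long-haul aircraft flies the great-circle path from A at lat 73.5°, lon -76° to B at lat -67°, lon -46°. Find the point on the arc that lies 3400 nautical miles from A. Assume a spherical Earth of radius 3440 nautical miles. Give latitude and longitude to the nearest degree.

The haversine formula gives a central angle δ ≈ 2.476 rad (141.9°) between the endpoints. The total great-circle distance is δ·R ≈ 2.476 × 3440 ≈ 8517 nmi, so the target fraction is f = 3400/8517 ≈ 0.399.
Interpolate at f ≈ 0.399 with slerp weights a = sin((1−f)δ)/sin δ ≈ 1.614, b = sin(fδ)/sin δ ≈ 1.352.
p = a·p₁ + b·p₂ ≈ (0.478, -0.825, 0.302); φ = arcsin(p_z) ≈ 17.60°, λ = atan2(p_y, p_x) ≈ -59.91°.

≈ lat 18°, lon -60°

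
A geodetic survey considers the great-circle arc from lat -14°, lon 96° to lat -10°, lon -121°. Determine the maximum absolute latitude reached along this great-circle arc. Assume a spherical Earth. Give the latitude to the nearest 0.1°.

≈ -33.9°

The great circle lies in the plane with unit normal n̂ = (p₁ × p₂)/|p₁ × p₂|.
Here n̂_z ≈ +0.830; the vertex latitude is φ_max = arccos|n̂_z| ≈ 33.9°.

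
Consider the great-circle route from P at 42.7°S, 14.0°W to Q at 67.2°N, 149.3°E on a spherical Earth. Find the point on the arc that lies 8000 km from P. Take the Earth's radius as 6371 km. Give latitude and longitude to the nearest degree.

≈ 28°N, 2°E

Write both endpoints as unit vectors p₁, p₂ with components (cos φ cos λ, cos φ sin λ, sin φ).
The central angle between the endpoints is δ = arccos(p₁·p₂) ≈ 2.686 rad (153.9°). The total great-circle distance is δ·R ≈ 2.686 × 6371 ≈ 17112 km, so the target fraction is f = 8000/17112 ≈ 0.468.
Interpolate at f ≈ 0.468 with slerp weights a = sin((1−f)δ)/sin δ ≈ 2.250, b = sin(fδ)/sin δ ≈ 2.160.
p = a·p₁ + b·p₂ ≈ (0.884, 0.027, 0.466); φ = arcsin(p_z) ≈ 27.76°, λ = atan2(p_y, p_x) ≈ 1.78°.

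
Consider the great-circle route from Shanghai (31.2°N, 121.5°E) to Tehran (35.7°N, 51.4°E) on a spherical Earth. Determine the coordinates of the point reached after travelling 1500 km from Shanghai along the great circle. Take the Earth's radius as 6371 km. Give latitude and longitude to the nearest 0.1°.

≈ (36.0°N, 106.3°E)

Convert each endpoint to a unit vector on the sphere (x = cos φ cos λ, y = cos φ sin λ, z = sin φ).
The central angle between the endpoints is δ = arccos(p₁·p₂) ≈ 1.002 rad (57.4°). The total great-circle distance is δ·R ≈ 1.002 × 6371 ≈ 6383 km, so the target fraction is f = 1500/6383 ≈ 0.235.
Interpolate at f ≈ 0.235 with slerp weights a = sin((1−f)δ)/sin δ ≈ 0.823, b = sin(fδ)/sin δ ≈ 0.277.
p = a·p₁ + b·p₂ ≈ (-0.228, 0.776, 0.588); φ = arcsin(p_z) ≈ 36.02°, λ = atan2(p_y, p_x) ≈ 106.35°.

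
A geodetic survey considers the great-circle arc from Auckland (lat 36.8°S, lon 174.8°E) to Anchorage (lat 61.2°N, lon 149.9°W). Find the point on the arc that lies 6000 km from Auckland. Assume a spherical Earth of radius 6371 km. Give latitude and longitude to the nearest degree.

≈ lat 16°N, lon 171°W

Write both endpoints as unit vectors p₁, p₂ with components (cos φ cos λ, cos φ sin λ, sin φ).
The central angle between the endpoints is δ = arccos(p₁·p₂) ≈ 1.782 rad (102.1°). The total great-circle distance is δ·R ≈ 1.782 × 6371 ≈ 11356 km, so the target fraction is f = 6000/11356 ≈ 0.528.
Interpolate at f ≈ 0.528 with slerp weights a = sin((1−f)δ)/sin δ ≈ 0.762, b = sin(fδ)/sin δ ≈ 0.827.
p = a·p₁ + b·p₂ ≈ (-0.952, -0.145, 0.268); φ = arcsin(p_z) ≈ 15.56°, λ = atan2(p_y, p_x) ≈ -171.37°.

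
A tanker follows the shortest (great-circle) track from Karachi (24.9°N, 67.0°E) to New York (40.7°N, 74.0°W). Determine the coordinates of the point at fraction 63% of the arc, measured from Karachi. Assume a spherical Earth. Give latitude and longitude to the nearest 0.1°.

From cos δ = sin φ₁ sin φ₂ + cos φ₁ cos φ₂ cos Δλ, the central angle is δ ≈ 1.834 rad (105.1°).
Interpolate at f = 0.63 with slerp weights a = sin((1−f)δ)/sin δ ≈ 0.650, b = sin(fδ)/sin δ ≈ 0.947.
p = a·p₁ + b·p₂ ≈ (0.428, -0.148, 0.891); φ = arcsin(p_z) ≈ 63.06°, λ = atan2(p_y, p_x) ≈ -19.04°.

≈ 63.1°N, 19.0°W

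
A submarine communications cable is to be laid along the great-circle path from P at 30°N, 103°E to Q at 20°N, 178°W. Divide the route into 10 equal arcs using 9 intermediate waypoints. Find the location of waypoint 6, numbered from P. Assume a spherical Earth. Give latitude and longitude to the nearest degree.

Write both endpoints as unit vectors p₁, p₂ with components (cos φ cos λ, cos φ sin λ, sin φ).
The central angle between the endpoints is δ = arccos(p₁·p₂) ≈ 1.238 rad (71.0°).
Interpolate at f = 6/10 with slerp weights a = sin((1−f)δ)/sin δ ≈ 0.503, b = sin(fδ)/sin δ ≈ 0.716.
p = a·p₁ + b·p₂ ≈ (-0.770, 0.401, 0.496); φ = arcsin(p_z) ≈ 29.75°, λ = atan2(p_y, p_x) ≈ 152.50°.

≈ 30°N, 153°E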